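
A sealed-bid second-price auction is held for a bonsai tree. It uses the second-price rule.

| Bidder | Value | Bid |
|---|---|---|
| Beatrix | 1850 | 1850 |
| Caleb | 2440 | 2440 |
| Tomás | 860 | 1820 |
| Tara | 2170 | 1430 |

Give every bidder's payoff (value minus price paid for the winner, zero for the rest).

Bids in descending order: Caleb 2440 > Beatrix 1850 > Tomás 1820 > Tara 1430.
Caleb has the top bid and wins; the price is the second-highest bid, 1850.
Caleb's payoff = 2440 − 1850 = 590. All other bidders lose, so their payoff is 0.

Payoffs: Beatrix 0, Caleb 590, Tomás 0, Tara 0.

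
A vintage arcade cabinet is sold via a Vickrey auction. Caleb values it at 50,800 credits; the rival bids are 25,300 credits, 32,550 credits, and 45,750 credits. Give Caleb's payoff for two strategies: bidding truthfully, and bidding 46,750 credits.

The highest competing bid is 45,750 credits.
Bidding truthfully at 50,800 credits: Caleb has the top bid, wins, and pays the second-highest bid 45,750 credits. Payoff = 50,800 credits − 45,750 credits = 5,050 credits.
Bidding 46,750 credits: Caleb has the top bid, wins, and pays the second-highest bid 45,750 credits. Payoff = 50,800 credits − 45,750 credits = 5,050 credits.
The bid only affects whether you win, not the price — here both bids land on the same side of the top rival bid, so the deviation is payoff-neutral.

Truthful: 5,050 credits; alternative: 5,050 credits.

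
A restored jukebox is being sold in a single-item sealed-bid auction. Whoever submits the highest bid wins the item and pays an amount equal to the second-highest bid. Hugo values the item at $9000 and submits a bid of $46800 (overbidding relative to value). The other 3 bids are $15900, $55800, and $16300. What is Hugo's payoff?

$0

Highest competing bid: $55800.
Hugo's bid $46800 is not the highest, so Hugo loses, pays nothing, and earns zero payoff.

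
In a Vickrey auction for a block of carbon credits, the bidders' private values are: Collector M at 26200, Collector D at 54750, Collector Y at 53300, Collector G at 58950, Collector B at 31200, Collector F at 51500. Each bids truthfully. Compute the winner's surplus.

Ordered from highest: Collector G 58950; Collector D 54750; Collector Y 53300; Collector F 51500; Collector B 31200; Collector M 26200.
Collector G wins with the top bid and pays the second-highest, 54750.
Surplus = 58950 − 54750 = 4200.

Winner's surplus: 4200.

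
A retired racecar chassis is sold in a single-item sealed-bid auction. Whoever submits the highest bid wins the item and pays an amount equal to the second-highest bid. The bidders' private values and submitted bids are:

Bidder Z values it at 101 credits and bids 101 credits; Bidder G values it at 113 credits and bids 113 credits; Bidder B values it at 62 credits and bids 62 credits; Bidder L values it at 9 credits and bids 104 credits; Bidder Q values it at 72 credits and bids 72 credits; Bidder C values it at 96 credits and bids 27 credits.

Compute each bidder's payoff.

Sorted high to low: Bidder G 113 credits > Bidder L 104 credits > Bidder Z 101 credits > Bidder Q 72 credits > Bidder B 62 credits > Bidder C 27 credits.
Bidder G has the top bid and wins; the price is the second-highest bid, 104 credits.
Bidder G's payoff = 113 credits − 104 credits = 9 credits. All other bidders lose, so their payoff is 0.

Payoffs: Bidder Z 0 credits, Bidder G 9 credits, Bidder B 0 credits, Bidder L 0 credits, Bidder Q 0 credits, Bidder C 0 credits.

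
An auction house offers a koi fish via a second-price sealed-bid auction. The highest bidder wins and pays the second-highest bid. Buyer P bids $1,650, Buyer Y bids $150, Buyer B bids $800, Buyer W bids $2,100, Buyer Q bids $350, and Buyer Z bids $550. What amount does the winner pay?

Price paid: $1,650.

Bids in descending order: Buyer W $2,100, then Buyer P $1,650, then Buyer B $800, then Buyer Z $550, then Buyer Q $350, then Buyer Y $150.
Buyer W has the highest bid, so Buyer W wins.
The second-highest bid is $1,650, so that is what Buyer W pays.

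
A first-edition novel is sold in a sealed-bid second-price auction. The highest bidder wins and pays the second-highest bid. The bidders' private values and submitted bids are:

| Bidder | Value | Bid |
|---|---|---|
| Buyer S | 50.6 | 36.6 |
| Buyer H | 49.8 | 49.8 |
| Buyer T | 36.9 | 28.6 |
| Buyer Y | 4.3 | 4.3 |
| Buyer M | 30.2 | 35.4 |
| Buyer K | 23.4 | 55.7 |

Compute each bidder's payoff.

Payoffs: Buyer S 0.0, Buyer H 0.0, Buyer T 0.0, Buyer Y 0.0, Buyer M 0.0, Buyer K -26.4.

Bids in descending order: Buyer K 55.7; Buyer H 49.8; Buyer S 36.6; Buyer M 35.4; Buyer T 28.6; Buyer Y 4.3.
Buyer K has the top bid and wins; the price is the second-highest bid, 49.8.
Buyer K's payoff = 23.4 − 49.8 = -26.4. All other bidders lose, so their payoff is 0.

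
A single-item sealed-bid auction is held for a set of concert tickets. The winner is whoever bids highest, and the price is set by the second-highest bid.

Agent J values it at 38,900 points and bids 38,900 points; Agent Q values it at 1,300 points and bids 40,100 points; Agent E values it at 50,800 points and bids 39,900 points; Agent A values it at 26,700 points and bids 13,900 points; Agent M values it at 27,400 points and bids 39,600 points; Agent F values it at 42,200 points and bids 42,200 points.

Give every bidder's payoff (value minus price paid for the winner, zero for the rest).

Sorted high to low: Agent F 42,200 points, then Agent Q 40,100 points, then Agent E 39,900 points, then Agent M 39,600 points, then Agent J 38,900 points, then Agent A 13,900 points.
Agent F has the top bid and wins; the price is the second-highest bid, 40,100 points.
Agent F's payoff = 42,200 points − 40,100 points = 2,100 points. All other bidders lose, so their payoff is 0.

Agent J 0 points, Agent Q 0 points, Agent E 0 points, Agent A 0 points, Agent M 0 points, Agent F 2,100 points.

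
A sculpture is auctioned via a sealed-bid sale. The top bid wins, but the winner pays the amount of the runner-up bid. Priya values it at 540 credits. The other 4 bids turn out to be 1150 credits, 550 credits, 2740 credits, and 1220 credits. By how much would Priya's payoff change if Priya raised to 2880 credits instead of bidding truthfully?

The highest competing bid is 2740 credits.
Bidding truthfully at 540 credits: the top bid is 2740 credits (a rival), so Priya loses. Payoff = 0 credits.
Bidding 2880 credits: Priya has the top bid, wins, and pays the second-highest bid 2740 credits. Payoff = 540 credits − 2740 credits = -2200 credits.
Change = -2200 credits − 0 credits = -2200 credits.
Deviating from a truthful bid can only lose payoff in a second-price auction — never gain.

Change in payoff: -2200 credits.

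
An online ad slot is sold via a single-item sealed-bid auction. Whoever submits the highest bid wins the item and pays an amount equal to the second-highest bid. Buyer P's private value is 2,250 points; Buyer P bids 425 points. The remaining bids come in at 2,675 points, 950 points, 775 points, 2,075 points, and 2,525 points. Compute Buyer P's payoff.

0 points

Highest competing bid: 2,675 points.
Buyer P's bid 425 points is not the highest, so Buyer P loses, pays nothing, and earns zero payoff.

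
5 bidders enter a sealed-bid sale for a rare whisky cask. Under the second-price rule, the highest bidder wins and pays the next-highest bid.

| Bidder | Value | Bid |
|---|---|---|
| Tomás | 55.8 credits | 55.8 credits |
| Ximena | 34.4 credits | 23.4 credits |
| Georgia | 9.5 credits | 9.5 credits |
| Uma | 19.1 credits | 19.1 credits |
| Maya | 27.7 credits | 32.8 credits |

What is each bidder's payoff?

Tomás 23.0 credits, Ximena 0.0 credits, Georgia 0.0 credits, Uma 0.0 credits, Maya 0.0 credits.

Bids in descending order: Tomás 55.8 credits, then Maya 32.8 credits, then Ximena 23.4 credits, then Uma 19.1 credits, then Georgia 9.5 credits.
Tomás has the top bid and wins; the price is the second-highest bid, 32.8 credits.
Tomás's payoff = 55.8 credits − 32.8 credits = 23.0 credits. All other bidders lose, so their payoff is 0.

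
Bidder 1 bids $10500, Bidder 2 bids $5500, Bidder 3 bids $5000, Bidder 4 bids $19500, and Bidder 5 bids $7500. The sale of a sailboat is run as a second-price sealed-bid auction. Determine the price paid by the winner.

Bids in descending order: Bidder 4 $19500; Bidder 1 $10500; Bidder 5 $7500; Bidder 2 $5500; Bidder 3 $5000.
Bidder 4 has the highest bid, so Bidder 4 wins.
The second-highest bid is $10500, so that is what Bidder 4 pays.

Price paid: $10500.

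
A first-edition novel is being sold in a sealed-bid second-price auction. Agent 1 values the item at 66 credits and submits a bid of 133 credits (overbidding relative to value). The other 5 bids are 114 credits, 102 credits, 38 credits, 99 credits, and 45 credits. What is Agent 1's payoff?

-48 credits

Highest competing bid: 114 credits.
Agent 1's bid 133 credits is the highest overall, so Agent 1 wins and pays the second-highest bid, 114 credits.
Payoff = value − price = 66 credits − 114 credits = -48 credits.
Overbidding won the item at a price above value — truthful bidding would have avoided this loss.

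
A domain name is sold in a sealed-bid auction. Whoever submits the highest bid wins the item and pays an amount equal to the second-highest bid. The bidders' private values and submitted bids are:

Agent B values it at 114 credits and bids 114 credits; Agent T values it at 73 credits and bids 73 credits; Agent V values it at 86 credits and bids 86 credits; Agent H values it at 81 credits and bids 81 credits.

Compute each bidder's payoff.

Payoffs: Agent B 28 credits, Agent T 0 credits, Agent V 0 credits, Agent H 0 credits.

Sorted high to low: Agent B 114 credits; Agent V 86 credits; Agent H 81 credits; Agent T 73 credits.
Agent B has the top bid and wins; the price is the second-highest bid, 86 credits.
Agent B's payoff = 114 credits − 86 credits = 28 credits. All other bidders lose, so their payoff is 0.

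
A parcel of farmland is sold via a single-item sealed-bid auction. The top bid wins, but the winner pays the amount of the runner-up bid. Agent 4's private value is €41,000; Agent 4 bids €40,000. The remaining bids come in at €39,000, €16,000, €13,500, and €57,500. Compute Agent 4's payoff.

The bidder's payoff: €0.

Highest competing bid: €57,500.
Agent 4's bid €40,000 is not the highest, so Agent 4 loses, pays nothing, and earns zero payoff.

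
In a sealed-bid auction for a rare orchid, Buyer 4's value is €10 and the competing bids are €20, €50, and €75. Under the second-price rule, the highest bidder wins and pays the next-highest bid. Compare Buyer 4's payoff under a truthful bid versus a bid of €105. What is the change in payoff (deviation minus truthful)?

-€65

The highest competing bid is €75.
Bidding truthfully at €10: the top bid is €75 (a rival), so Buyer 4 loses. Payoff = €0.
Bidding €105: Buyer 4 has the top bid, wins, and pays the second-highest bid €75. Payoff = €10 − €75 = -€65.
Change = -€65 − €0 = -€65.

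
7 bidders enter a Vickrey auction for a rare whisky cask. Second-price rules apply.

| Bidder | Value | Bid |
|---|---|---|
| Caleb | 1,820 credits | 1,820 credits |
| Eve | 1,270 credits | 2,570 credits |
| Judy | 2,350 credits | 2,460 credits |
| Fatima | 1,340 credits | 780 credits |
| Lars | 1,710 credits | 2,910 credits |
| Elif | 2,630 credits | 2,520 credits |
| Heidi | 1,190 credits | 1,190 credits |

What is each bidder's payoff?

Sorted high to low: Lars 2,910 credits; Eve 2,570 credits; Elif 2,520 credits; Judy 2,460 credits; Caleb 1,820 credits; Heidi 1,190 credits; Fatima 780 credits.
Lars has the top bid and wins; the price is the second-highest bid, 2,570 credits.
Lars's payoff = 1,710 credits − 2,570 credits = -860 credits. All other bidders lose, so their payoff is 0.

Payoffs: Caleb 0 credits, Eve 0 credits, Judy 0 credits, Fatima 0 credits, Lars -860 credits, Elif 0 credits, Heidi 0 credits.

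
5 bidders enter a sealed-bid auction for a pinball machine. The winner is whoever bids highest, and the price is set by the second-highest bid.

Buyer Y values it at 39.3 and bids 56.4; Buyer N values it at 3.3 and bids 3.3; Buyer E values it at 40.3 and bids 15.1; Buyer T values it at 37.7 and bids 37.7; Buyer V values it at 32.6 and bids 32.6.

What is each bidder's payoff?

Bids in descending order: Buyer Y 56.4; Buyer T 37.7; Buyer V 32.6; Buyer E 15.1; Buyer N 3.3.
Buyer Y has the top bid and wins; the price is the second-highest bid, 37.7.
Buyer Y's payoff = 39.3 − 37.7 = 1.6. All other bidders lose, so their payoff is 0.

Payoffs: Buyer Y 1.6, Buyer N 0.0, Buyer E 0.0, Buyer T 0.0, Buyer V 0.0.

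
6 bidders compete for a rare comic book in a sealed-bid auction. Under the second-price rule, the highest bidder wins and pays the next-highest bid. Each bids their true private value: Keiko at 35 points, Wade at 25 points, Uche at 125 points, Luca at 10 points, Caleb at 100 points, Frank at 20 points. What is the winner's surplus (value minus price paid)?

Sorted high to low: Uche 125 points, then Caleb 100 points, then Keiko 35 points, then Wade 25 points, then Frank 20 points, then Luca 10 points.
Uche wins with the top bid and pays the second-highest, 100 points.
Surplus = 125 points − 100 points = 25 points.

Surplus = 25 points.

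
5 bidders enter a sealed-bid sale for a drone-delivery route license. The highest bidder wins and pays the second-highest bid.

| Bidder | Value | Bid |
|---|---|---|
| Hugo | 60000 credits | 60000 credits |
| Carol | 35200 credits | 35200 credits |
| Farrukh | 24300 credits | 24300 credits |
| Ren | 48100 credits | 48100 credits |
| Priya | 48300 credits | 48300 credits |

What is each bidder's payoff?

Ranking the bids: Hugo 60000 credits > Priya 48300 credits > Ren 48100 credits > Carol 35200 credits > Farrukh 24300 credits.
Hugo has the top bid and wins; the price is the second-highest bid, 48300 credits.
Hugo's payoff = 60000 credits − 48300 credits = 11700 credits. All other bidders lose, so their payoff is 0.

Payoffs: Hugo 11700 credits, Carol 0 credits, Farrukh 0 credits, Ren 0 credits, Priya 0 credits.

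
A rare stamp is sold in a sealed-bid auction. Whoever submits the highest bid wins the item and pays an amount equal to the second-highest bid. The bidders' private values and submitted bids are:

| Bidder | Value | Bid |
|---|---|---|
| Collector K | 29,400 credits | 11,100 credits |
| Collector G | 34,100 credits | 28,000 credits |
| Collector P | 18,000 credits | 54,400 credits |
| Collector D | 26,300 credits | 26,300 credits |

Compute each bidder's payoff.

Payoffs: Collector K 0 credits, Collector G 0 credits, Collector P -10,000 credits, Collector D 0 credits.

Ranking the bids: Collector P 54,400 credits; Collector G 28,000 credits; Collector D 26,300 credits; Collector K 11,100 credits.
Collector P has the top bid and wins; the price is the second-highest bid, 28,000 credits.
Collector P's payoff = 18,000 credits − 28,000 credits = -10,000 credits. All other bidders lose, so their payoff is 0.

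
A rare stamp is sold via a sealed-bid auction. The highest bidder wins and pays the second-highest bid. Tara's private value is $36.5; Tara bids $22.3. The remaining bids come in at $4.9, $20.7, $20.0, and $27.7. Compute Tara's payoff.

Payoff = $0.0.

Highest competing bid: $27.7.
Tara's bid $22.3 is not the highest, so Tara loses, pays nothing, and earns zero payoff.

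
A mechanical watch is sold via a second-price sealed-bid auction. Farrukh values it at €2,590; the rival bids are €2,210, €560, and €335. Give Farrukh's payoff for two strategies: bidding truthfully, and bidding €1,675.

The highest competing bid is €2,210.
Bidding truthfully at €2,590: Farrukh has the top bid, wins, and pays the second-highest bid €2,210. Payoff = €2,590 − €2,210 = €380.
Bidding €1,675: the top bid is €2,210 (a rival), so Farrukh loses. Payoff = €0.
This is the dominant-strategy logic: truthful bidding weakly beats any alternative.

(a) €380  (b) €0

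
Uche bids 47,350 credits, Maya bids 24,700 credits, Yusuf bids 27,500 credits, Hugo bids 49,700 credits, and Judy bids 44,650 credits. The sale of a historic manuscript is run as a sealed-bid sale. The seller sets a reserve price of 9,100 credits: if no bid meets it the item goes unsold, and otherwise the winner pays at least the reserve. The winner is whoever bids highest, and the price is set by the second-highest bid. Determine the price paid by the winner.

47,350 credits

Sorted high to low: Hugo 49,700 credits > Uche 47,350 credits > Judy 44,650 credits > Yusuf 27,500 credits > Maya 24,700 credits.
Hugo has the highest bid, so Hugo wins.
The second-highest bid is 47,350 credits, which exceeds the reserve, so that sets the price.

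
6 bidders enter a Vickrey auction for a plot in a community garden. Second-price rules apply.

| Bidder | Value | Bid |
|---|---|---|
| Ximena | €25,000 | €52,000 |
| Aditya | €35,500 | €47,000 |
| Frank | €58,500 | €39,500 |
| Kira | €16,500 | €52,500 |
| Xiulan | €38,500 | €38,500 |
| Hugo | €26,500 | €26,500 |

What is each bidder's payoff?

Ximena €0, Aditya €0, Frank €0, Kira -€35,500, Xiulan €0, Hugo €0.

Sorted high to low: Kira €52,500, then Ximena €52,000, then Aditya €47,000, then Frank €39,500, then Xiulan €38,500, then Hugo €26,500.
Kira has the top bid and wins; the price is the second-highest bid, €52,000.
Kira's payoff = €16,500 − €52,000 = -€35,500. All other bidders lose, so their payoff is 0.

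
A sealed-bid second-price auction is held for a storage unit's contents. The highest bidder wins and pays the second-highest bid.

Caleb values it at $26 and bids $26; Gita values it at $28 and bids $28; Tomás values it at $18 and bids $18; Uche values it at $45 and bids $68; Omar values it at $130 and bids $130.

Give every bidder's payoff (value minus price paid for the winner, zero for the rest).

Ranking the bids: Omar $130; Uche $68; Gita $28; Caleb $26; Tomás $18.
Omar has the top bid and wins; the price is the second-highest bid, $68.
Omar's payoff = $130 − $68 = $62. All other bidders lose, so their payoff is 0.

Caleb $0, Gita $0, Tomás $0, Uche $0, Omar $62.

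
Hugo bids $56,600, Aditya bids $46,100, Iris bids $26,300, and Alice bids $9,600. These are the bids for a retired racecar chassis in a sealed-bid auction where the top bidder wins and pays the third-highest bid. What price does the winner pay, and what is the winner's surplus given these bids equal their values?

Ordered from highest: Hugo $56,600 > Aditya $46,100 > Iris $26,300 > Alice $9,600.
Hugo is the highest bidder, so Hugo wins.
Under the third-price rule, the price is the third-highest bid: $26,300.
Surplus = $56,600 − $26,300 = $30,300.

The winner pays $26,300 for a surplus of $30,300.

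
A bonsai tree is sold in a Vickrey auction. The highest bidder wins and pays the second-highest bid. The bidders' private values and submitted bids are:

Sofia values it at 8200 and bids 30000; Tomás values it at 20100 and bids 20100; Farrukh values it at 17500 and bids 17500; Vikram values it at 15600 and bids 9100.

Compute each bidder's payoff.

Sofia -11900, Tomás 0, Farrukh 0, Vikram 0.

Bids in descending order: Sofia 30000; Tomás 20100; Farrukh 17500; Vikram 9100.
Sofia has the top bid and wins; the price is the second-highest bid, 20100.
Sofia's payoff = 8200 − 20100 = -11900. All other bidders lose, so their payoff is 0.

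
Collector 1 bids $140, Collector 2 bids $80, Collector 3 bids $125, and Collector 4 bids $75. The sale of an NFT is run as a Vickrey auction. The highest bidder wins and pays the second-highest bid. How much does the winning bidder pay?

The winner pays $125.

Sorted high to low: Collector 1 $140; Collector 3 $125; Collector 2 $80; Collector 4 $75.
Collector 1 has the highest bid, so Collector 1 wins.
The second-highest bid is $125, so that is what Collector 1 pays.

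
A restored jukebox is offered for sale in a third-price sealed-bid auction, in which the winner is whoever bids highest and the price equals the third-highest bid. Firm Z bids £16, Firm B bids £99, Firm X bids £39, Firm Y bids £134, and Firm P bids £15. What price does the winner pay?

Ordered from highest: Firm Y £134, then Firm B £99, then Firm X £39, then Firm Z £16, then Firm P £15.
Firm Y is the highest bidder, so Firm Y wins.
Under the third-price rule, the price is the third-highest bid: £39.

The winner pays £39.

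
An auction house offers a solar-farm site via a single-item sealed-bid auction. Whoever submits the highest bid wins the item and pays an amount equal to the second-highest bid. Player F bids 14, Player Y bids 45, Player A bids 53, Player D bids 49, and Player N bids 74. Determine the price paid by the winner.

Ranking the bids: Player N 74; Player A 53; Player D 49; Player Y 45; Player F 14.
Player N has the highest bid, so Player N wins.
The second-highest bid is 53, so that is what Player N pays.

The winner pays 53.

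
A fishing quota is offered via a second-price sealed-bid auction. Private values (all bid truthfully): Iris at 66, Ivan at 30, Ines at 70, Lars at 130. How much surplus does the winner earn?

Ranking the bids: Lars 130, then Ines 70, then Iris 66, then Ivan 30.
Lars wins with the top bid and pays the second-highest, 70.
Surplus = 130 − 70 = 60.

Surplus = 60.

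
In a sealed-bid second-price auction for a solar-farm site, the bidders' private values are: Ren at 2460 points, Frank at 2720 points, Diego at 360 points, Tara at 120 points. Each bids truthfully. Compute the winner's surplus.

Winner's surplus: 260 points.

Ranking the bids: Frank 2720 points; Ren 2460 points; Diego 360 points; Tara 120 points.
Frank wins with the top bid and pays the second-highest, 2460 points.
Surplus = 2720 points − 2460 points = 260 points.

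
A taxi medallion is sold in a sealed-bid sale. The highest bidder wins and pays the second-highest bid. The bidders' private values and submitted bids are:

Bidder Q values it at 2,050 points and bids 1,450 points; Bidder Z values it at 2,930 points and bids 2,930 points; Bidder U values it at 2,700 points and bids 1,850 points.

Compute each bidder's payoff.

Ranking the bids: Bidder Z 2,930 points, then Bidder U 1,850 points, then Bidder Q 1,450 points.
Bidder Z has the top bid and wins; the price is the second-highest bid, 1,850 points.
Bidder Z's payoff = 2,930 points − 1,850 points = 1,080 points. All other bidders lose, so their payoff is 0.

Payoffs: Bidder Q 0 points, Bidder Z 1,080 points, Bidder U 0 points.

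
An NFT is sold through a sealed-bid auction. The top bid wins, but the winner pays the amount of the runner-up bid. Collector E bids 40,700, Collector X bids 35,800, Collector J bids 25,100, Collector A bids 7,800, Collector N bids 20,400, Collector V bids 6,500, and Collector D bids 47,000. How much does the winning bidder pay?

Sorted high to low: Collector D 47,000, then Collector E 40,700, then Collector X 35,800, then Collector J 25,100, then Collector N 20,400, then Collector A 7,800, then Collector V 6,500.
Collector D has the highest bid, so Collector D wins.
The second-highest bid is 40,700, so that is what Collector D pays.

40,700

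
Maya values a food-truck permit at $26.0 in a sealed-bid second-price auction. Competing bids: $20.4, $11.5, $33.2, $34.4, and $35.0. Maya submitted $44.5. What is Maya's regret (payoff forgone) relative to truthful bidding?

$9.0

The highest competing bid is $35.0.
Bidding truthfully at $26.0: the top bid is $35.0 (a rival), so Maya loses. Payoff = $0.0.
Bidding $44.5: Maya has the top bid, wins, and pays the second-highest bid $35.0. Payoff = $26.0 − $35.0 = -$9.0.
Regret = truthful payoff − actual payoff = $0.0 − -$9.0 = $9.0.
This is the dominant-strategy logic: truthful bidding weakly beats any alternative.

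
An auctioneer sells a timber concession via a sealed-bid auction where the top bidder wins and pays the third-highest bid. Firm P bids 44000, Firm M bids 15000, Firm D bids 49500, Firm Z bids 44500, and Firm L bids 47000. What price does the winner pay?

Bids in descending order: Firm D 49500 > Firm L 47000 > Firm Z 44500 > Firm P 44000 > Firm M 15000.
Firm D is the highest bidder, so Firm D wins.
Under the third-price rule, the price is the third-highest bid: 44500.

Price paid: 44500.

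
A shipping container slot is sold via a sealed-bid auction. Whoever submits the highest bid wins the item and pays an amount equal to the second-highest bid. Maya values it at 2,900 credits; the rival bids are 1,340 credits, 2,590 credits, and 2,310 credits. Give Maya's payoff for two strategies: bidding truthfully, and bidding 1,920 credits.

The highest competing bid is 2,590 credits.
Bidding truthfully at 2,900 credits: Maya has the top bid, wins, and pays the second-highest bid 2,590 credits. Payoff = 2,900 credits − 2,590 credits = 310 credits.
Bidding 1,920 credits: the top bid is 2,590 credits (a rival), so Maya loses. Payoff = 0 credits.
Deviating from a truthful bid can only lose payoff in a second-price auction — never gain.

(a) 310 credits  (b) 0 credits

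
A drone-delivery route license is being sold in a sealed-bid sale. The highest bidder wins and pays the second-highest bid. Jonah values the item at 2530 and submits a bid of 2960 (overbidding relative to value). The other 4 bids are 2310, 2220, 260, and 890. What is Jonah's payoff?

Highest competing bid: 2310.
Jonah's bid 2960 is the highest overall, so Jonah wins and pays the second-highest bid, 2310.
Payoff = value − price = 2530 − 2310 = 220.

Jonah's payoff: 220.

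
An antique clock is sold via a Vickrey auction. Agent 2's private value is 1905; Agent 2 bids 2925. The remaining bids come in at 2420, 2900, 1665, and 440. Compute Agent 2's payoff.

Highest competing bid: 2900.
Agent 2's bid 2925 is the highest overall, so Agent 2 wins and pays the second-highest bid, 2900.
Payoff = value − price = 1905 − 2900 = -995.

-995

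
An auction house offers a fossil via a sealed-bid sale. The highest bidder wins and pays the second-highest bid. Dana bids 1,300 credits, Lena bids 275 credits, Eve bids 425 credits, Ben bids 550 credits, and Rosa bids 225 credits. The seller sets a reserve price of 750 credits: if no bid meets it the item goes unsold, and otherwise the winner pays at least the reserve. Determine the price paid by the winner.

750 credits

Ranking the bids: Dana 1,300 credits, then Ben 550 credits, then Eve 425 credits, then Lena 275 credits, then Rosa 225 credits.
Dana has the highest bid, so Dana wins.
The second-highest bid is 550 credits, but the reserve 750 credits is higher, so the price is the reserve.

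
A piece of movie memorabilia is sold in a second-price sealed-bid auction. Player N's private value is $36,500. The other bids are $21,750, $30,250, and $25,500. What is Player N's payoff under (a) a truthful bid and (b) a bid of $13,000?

The highest competing bid is $30,250.
Bidding truthfully at $36,500: Player N has the top bid, wins, and pays the second-highest bid $30,250. Payoff = $36,500 − $30,250 = $6,250.
Bidding $13,000: the top bid is $30,250 (a rival), so Player N loses. Payoff = $0.

(a) $6,250  (b) $0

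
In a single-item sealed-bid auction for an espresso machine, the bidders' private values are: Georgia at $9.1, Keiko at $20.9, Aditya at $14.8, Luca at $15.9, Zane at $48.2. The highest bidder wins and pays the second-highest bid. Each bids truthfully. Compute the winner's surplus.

Bids in descending order: Zane $48.2, then Keiko $20.9, then Luca $15.9, then Aditya $14.8, then Georgia $9.1.
Zane wins with the top bid and pays the second-highest, $20.9.
Surplus = $48.2 − $20.9 = $27.3.

Surplus = $27.3.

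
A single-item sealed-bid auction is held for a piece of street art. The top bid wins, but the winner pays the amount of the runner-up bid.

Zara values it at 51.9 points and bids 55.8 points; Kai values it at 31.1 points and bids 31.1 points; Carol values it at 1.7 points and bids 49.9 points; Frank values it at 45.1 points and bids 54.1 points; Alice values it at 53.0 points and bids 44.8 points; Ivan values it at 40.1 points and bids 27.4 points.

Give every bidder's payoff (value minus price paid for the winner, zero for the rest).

Ranking the bids: Zara 55.8 points; Frank 54.1 points; Carol 49.9 points; Alice 44.8 points; Kai 31.1 points; Ivan 27.4 points.
Zara has the top bid and wins; the price is the second-highest bid, 54.1 points.
Zara's payoff = 51.9 points − 54.1 points = -2.2 points. All other bidders lose, so their payoff is 0.

Payoffs: Zara -2.2 points, Kai 0.0 points, Carol 0.0 points, Frank 0.0 points, Alice 0.0 points, Ivan 0.0 points.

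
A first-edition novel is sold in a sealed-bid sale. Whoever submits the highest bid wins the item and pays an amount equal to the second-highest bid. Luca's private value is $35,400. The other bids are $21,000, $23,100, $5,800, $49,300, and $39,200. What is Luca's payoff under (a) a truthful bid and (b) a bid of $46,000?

(a) $0  (b) $0

The highest competing bid is $49,300.
Bidding truthfully at $35,400: the top bid is $49,300 (a rival), so Luca loses. Payoff = $0.
Bidding $46,000: the top bid is $49,300 (a rival), so Luca loses. Payoff = $0.
The bid only affects whether you win, not the price — here both bids land on the same side of the top rival bid, so the deviation is payoff-neutral.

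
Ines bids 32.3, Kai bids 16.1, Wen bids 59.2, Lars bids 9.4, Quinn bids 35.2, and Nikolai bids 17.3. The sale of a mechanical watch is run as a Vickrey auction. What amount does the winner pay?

Sorted high to low: Wen 59.2, then Quinn 35.2, then Ines 32.3, then Nikolai 17.3, then Kai 16.1, then Lars 9.4.
Wen has the highest bid, so Wen wins.
The second-highest bid is 35.2, so that is what Wen pays.

35.2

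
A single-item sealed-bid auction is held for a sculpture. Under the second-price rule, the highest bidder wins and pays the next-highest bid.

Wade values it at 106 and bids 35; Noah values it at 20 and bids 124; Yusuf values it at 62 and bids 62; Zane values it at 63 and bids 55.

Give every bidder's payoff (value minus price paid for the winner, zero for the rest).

Ordered from highest: Noah 124 > Yusuf 62 > Zane 55 > Wade 35.
Noah has the top bid and wins; the price is the second-highest bid, 62.
Noah's payoff = 20 − 62 = -42. All other bidders lose, so their payoff is 0.

Payoffs: Wade 0, Noah -42, Yusuf 0, Zane 0.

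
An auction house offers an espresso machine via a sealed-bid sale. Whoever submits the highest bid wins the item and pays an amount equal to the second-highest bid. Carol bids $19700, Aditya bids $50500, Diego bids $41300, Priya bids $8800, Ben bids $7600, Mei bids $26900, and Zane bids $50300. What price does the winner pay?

Ordered from highest: Aditya $50500 > Zane $50300 > Diego $41300 > Mei $26900 > Carol $19700 > Priya $8800 > Ben $7600.
Aditya has the highest bid, so Aditya wins.
The second-highest bid is $50300, so that is what Aditya pays.

$50300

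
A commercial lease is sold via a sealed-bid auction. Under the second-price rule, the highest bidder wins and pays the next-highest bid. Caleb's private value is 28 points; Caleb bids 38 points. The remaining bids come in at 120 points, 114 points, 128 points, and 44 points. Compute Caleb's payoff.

Highest competing bid: 128 points.
Caleb's bid 38 points is not the highest, so Caleb loses, pays nothing, and earns zero payoff.

Payoff = 0 points.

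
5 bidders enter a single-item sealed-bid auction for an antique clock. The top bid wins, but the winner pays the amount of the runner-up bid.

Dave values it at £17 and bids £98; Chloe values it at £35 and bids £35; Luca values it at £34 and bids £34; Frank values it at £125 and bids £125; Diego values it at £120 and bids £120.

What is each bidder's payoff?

Ordered from highest: Frank £125, then Diego £120, then Dave £98, then Chloe £35, then Luca £34.
Frank has the top bid and wins; the price is the second-highest bid, £120.
Frank's payoff = £125 − £120 = £5. All other bidders lose, so their payoff is 0.

Dave £0, Chloe £0, Luca £0, Frank £5, Diego £0.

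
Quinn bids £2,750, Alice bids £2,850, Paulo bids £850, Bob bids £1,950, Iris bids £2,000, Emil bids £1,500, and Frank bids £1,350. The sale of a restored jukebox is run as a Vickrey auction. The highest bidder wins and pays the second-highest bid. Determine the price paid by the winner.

Bids in descending order: Alice £2,850, then Quinn £2,750, then Iris £2,000, then Bob £1,950, then Emil £1,500, then Frank £1,350, then Paulo £850.
Alice has the highest bid, so Alice wins.
The second-highest bid is £2,750, so that is what Alice pays.

Price paid: £2,750.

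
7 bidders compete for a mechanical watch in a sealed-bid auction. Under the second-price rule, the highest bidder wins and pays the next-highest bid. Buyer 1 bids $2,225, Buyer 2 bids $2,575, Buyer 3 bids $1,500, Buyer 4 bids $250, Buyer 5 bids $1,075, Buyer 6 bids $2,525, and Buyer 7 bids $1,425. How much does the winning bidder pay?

The winner pays $2,525.

Ordered from highest: Buyer 2 $2,575 > Buyer 6 $2,525 > Buyer 1 $2,225 > Buyer 3 $1,500 > Buyer 7 $1,425 > Buyer 5 $1,075 > Buyer 4 $250.
Buyer 2 has the highest bid, so Buyer 2 wins.
The second-highest bid is $2,525, so that is what Buyer 2 pays.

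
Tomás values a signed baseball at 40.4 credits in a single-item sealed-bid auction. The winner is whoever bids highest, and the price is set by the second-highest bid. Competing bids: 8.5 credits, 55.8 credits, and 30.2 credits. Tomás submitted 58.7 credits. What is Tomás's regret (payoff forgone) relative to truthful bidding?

Payoff forgone: 15.4 credits.

The highest competing bid is 55.8 credits.
Bidding truthfully at 40.4 credits: the top bid is 55.8 credits (a rival), so Tomás loses. Payoff = 0.0 credits.
Bidding 58.7 credits: Tomás has the top bid, wins, and pays the second-highest bid 55.8 credits. Payoff = 40.4 credits − 55.8 credits = -15.4 credits.
Regret = truthful payoff − actual payoff = 0.0 credits − -15.4 credits = 15.4 credits.
Deviating from a truthful bid can only lose payoff in a second-price auction — never gain.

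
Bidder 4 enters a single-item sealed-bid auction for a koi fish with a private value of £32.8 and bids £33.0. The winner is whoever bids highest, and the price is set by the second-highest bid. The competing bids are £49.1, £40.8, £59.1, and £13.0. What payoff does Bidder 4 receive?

Payoff = £0.0.

Highest competing bid: £59.1.
Bidder 4's bid £33.0 is not the highest, so Bidder 4 loses, pays nothing, and earns zero payoff.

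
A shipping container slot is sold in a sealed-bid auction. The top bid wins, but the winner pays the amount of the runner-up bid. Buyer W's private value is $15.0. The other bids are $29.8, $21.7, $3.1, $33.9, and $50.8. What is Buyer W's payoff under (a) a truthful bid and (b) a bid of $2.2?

The highest competing bid is $50.8.
Bidding truthfully at $15.0: the top bid is $50.8 (a rival), so Buyer W loses. Payoff = $0.0.
Bidding $2.2: the top bid is $50.8 (a rival), so Buyer W loses. Payoff = $0.0.
The bid only affects whether you win, not the price — here both bids land on the same side of the top rival bid, so the deviation is payoff-neutral.

Truthful: $0.0; alternative: $0.0.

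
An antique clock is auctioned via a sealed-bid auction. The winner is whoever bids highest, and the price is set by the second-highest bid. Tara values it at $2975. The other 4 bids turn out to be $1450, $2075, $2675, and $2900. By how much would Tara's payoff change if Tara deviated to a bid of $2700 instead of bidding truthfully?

Payoff change: -$75.

The highest competing bid is $2900.
Bidding truthfully at $2975: Tara has the top bid, wins, and pays the second-highest bid $2900. Payoff = $2975 − $2900 = $75.
Bidding $2700: the top bid is $2900 (a rival), so Tara loses. Payoff = $0.
Change = $0 − $75 = -$75.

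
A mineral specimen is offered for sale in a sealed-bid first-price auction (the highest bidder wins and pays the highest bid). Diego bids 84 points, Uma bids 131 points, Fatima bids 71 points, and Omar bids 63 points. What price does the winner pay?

Bids in descending order: Uma 131 points, then Diego 84 points, then Fatima 71 points, then Omar 63 points.
Uma is the highest bidder, so Uma wins.
Under the first-price rule, the price is the highest bid: 131 points.

The winner pays 131 points.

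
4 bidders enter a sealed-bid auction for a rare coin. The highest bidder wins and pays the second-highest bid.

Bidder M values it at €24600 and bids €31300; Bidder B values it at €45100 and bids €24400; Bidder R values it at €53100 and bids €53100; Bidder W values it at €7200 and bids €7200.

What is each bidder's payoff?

Bidder M €0, Bidder B €0, Bidder R €21800, Bidder W €0.

Ordered from highest: Bidder R €53100; Bidder M €31300; Bidder B €24400; Bidder W €7200.
Bidder R has the top bid and wins; the price is the second-highest bid, €31300.
Bidder R's payoff = €53100 − €31300 = €21800. All other bidders lose, so their payoff is 0.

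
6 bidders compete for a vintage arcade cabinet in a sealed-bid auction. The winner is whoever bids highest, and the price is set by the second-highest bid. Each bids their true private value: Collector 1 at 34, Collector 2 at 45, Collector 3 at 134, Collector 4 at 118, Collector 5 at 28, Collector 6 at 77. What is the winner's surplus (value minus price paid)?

Sorted high to low: Collector 3 134, then Collector 4 118, then Collector 6 77, then Collector 2 45, then Collector 1 34, then Collector 5 28.
Collector 3 wins with the top bid and pays the second-highest, 118.
Surplus = 134 − 118 = 16.

16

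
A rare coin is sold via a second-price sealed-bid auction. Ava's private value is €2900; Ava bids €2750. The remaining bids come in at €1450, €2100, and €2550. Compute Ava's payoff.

Ava's payoff: €350.

Highest competing bid: €2550.
Ava's bid €2750 is the highest overall, so Ava wins and pays the second-highest bid, €2550.
Payoff = value − price = €2900 − €2550 = €350.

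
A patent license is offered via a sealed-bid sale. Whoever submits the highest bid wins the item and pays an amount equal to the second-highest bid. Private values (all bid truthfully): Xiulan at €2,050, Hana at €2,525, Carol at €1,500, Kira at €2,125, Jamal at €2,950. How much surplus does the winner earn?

€425

Ranking the bids: Jamal €2,950; Hana €2,525; Kira €2,125; Xiulan €2,050; Carol €1,500.
Jamal wins with the top bid and pays the second-highest, €2,525.
Surplus = €2,950 − €2,525 = €425.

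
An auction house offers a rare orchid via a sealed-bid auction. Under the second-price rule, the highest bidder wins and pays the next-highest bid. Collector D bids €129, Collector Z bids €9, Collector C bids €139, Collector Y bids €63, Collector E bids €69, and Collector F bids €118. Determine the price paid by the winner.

Bids in descending order: Collector C €139, then Collector D €129, then Collector F €118, then Collector E €69, then Collector Y €63, then Collector Z €9.
Collector C has the highest bid, so Collector C wins.
The second-highest bid is €129, so that is what Collector C pays.

€129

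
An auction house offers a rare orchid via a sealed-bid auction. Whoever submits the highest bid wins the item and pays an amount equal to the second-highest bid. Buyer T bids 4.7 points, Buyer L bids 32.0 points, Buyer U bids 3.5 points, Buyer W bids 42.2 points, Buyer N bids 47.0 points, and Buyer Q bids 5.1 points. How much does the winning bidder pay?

Bids in descending order: Buyer N 47.0 points > Buyer W 42.2 points > Buyer L 32.0 points > Buyer Q 5.1 points > Buyer T 4.7 points > Buyer U 3.5 points.
Buyer N has the highest bid, so Buyer N wins.
The second-highest bid is 42.2 points, so that is what Buyer N pays.

42.2 points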